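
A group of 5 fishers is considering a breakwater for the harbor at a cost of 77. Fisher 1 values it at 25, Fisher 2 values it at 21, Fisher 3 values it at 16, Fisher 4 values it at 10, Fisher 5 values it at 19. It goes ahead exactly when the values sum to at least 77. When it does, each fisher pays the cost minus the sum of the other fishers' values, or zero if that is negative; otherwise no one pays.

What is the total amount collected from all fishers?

Total value 91 ≥ cost 77, so it is built.
Fisher 1: others sum to 66; max(0, 77 - 66) = 11.
Fisher 2: others sum to 70; max(0, 77 - 70) = 7.
Fisher 3: others sum to 75; max(0, 77 - 75) = 2.
Fisher 4: others sum to 81; max(0, 77 - 81) = 0.
Fisher 5: others sum to 72; max(0, 77 - 72) = 5.
Total collected = 11 + 7 + 2 + 0 + 5 = 25.

25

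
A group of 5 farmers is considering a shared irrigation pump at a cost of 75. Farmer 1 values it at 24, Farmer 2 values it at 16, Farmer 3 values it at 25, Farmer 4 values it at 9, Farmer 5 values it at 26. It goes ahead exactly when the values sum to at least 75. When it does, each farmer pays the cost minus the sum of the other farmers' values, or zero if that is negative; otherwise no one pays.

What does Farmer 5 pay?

Total value 100 ≥ cost 75, so the project is built.
The other farmers' values sum to 74.
Cost minus that sum is 75 - 74 = 1.

1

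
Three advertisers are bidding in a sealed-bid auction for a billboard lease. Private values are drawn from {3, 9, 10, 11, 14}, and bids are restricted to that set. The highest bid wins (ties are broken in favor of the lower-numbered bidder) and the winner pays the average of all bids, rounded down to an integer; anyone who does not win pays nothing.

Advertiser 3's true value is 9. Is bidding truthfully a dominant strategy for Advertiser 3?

No

Consider the case where Advertiser 1 bids 3 and Advertiser 2 bids 9.
Truthful bid 9: loses, pays 0, utility 0.
Bid 10 instead: wins, pays 7, utility 9 - 7 = 2.
Since 2 > 0, bidding 10 is strictly better here, so truthful bidding is not dominant.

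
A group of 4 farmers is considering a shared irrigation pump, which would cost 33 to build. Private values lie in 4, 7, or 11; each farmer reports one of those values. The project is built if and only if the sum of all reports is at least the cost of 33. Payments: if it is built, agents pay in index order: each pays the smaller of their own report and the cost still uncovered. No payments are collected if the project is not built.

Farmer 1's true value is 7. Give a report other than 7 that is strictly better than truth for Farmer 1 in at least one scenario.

4

Suppose Farmer 2 reports 7, Farmer 3 reports 11 and Farmer 4 reports 11.
Report 7: project built, pays 7, utility 7 - 7 = 0.
Report 4: project built, pays 4, utility 7 - 4 = 3.
So reporting 4 beats truth here (3 > 0).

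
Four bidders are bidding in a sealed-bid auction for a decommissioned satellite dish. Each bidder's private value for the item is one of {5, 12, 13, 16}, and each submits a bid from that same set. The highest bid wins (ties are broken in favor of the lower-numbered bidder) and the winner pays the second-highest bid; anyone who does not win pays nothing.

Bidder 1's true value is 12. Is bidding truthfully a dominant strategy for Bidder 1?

Check each profile of the others' bids and compare truth against every alternative bid.
Others bid (5, 5, 5): truth gives 7, best alternative gives 7.
Others bid (5, 5, 12): truth gives 0, best alternative gives 0.
Others bid (5, 5, 13): truth gives 0, best alternative gives 0.
Others bid (5, 5, 16): truth gives 0, best alternative gives 0.
Others bid (5, 12, 5): truth gives 0, best alternative gives 0.
Others bid (5, 12, 12): truth gives 0, best alternative gives 0.
(Remaining 58 profiles checked similarly; truth is weakly best in each.)
In every case the truthful bid is at least as good as any alternative, so it is a dominant strategy.

Yes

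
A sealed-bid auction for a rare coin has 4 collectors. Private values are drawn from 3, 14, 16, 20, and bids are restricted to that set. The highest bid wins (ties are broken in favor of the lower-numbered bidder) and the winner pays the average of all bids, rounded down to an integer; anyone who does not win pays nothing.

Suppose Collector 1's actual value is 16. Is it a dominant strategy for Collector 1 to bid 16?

Consider the case where Collector 2 bids 3, Collector 3 bids 3 and Collector 4 bids 3.
Truthful bid 16: wins, pays 6, utility 16 - 6 = 10.
Bid 3 instead: wins, pays 3, utility 16 - 3 = 13.
Since 13 > 10, bidding 3 is strictly better here, so truthful bidding is not dominant.

No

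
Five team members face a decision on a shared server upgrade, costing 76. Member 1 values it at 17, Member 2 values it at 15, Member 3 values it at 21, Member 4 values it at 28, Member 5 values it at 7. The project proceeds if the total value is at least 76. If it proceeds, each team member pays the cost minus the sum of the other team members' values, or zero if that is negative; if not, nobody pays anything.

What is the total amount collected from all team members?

Total value 88 ≥ cost 76, so it is built.
Member 1: others sum to 71; max(0, 76 - 71) = 5.
Member 2: others sum to 73; max(0, 76 - 73) = 3.
Member 3: others sum to 67; max(0, 76 - 67) = 9.
Member 4: others sum to 60; max(0, 76 - 60) = 16.
Member 5: others sum to 81; max(0, 76 - 81) = 0.
Total collected = 5 + 3 + 9 + 16 + 0 = 33.

33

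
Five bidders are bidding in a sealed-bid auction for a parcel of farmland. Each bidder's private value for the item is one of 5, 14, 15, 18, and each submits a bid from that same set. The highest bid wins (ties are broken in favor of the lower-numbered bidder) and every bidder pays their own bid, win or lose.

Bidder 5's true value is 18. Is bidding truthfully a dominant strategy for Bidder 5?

No

Consider the case where Bidder 1 bids 5, Bidder 2 bids 5, Bidder 3 bids 5 and Bidder 4 bids 5.
Truthful bid 18: wins, pays 18, utility 18 - 18 = 0.
Bid 14 instead: wins, pays 14, utility 18 - 14 = 4.
Since 4 > 0, bidding 14 is strictly better here, so truthful bidding is not dominant.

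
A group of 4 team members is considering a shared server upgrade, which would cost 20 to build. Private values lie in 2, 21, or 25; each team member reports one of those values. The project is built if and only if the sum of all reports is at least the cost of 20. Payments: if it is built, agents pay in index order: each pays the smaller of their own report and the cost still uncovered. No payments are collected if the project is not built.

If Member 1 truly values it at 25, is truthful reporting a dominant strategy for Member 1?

Consider the case where Member 2 reports 2, Member 3 reports 2 and Member 4 reports 21.
Truthful report 25: project built, pays 20, utility 25 - 20 = 5.
Report 2 instead: project built, pays 2, utility 25 - 2 = 23.
Since 23 > 5, reporting 2 is strictly better here, so truthful reporting is not dominant.

No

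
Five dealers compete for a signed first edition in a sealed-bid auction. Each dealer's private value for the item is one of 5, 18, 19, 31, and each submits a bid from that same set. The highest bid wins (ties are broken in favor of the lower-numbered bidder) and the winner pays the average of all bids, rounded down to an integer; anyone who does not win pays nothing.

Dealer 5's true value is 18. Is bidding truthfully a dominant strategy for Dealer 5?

Consider the case where Dealer 1 bids 5, Dealer 2 bids 5, Dealer 3 bids 5 and Dealer 4 bids 18.
Truthful bid 18: loses, pays 0, utility 0.
Bid 19 instead: wins, pays 10, utility 18 - 10 = 8.
Since 8 > 0, bidding 19 is strictly better here, so truthful bidding is not dominant.

No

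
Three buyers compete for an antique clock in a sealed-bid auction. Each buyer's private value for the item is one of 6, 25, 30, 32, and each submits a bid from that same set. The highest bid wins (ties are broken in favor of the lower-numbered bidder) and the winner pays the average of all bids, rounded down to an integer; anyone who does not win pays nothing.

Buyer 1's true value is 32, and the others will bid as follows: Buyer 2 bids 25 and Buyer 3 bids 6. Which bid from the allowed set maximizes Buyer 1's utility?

25

Bid 6: loses, pays 0, utility 0.
Bid 25: wins, pays 18, utility 32 - 18 = 14.
Bid 30: wins, pays 20, utility 32 - 20 = 12.
Bid 32: wins, pays 21, utility 32 - 21 = 11.
The best choice is 25 with utility 14.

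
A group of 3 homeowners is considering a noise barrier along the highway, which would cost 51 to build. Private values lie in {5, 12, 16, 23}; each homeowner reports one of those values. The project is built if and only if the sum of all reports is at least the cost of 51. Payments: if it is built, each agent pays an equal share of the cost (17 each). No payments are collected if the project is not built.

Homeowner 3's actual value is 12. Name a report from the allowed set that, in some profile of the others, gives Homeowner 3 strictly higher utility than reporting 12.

5

Suppose Homeowner 1 reports 16 and Homeowner 2 reports 23.
Report 12: project built, pays 17, utility 12 - 17 = -5.
Report 5: project not built, utility 0.
So reporting 5 beats truth here (0 > -5).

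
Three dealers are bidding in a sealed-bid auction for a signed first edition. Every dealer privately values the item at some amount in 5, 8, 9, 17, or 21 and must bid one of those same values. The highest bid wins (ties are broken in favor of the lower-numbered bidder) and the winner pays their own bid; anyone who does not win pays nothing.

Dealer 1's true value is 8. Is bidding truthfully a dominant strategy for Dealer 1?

Consider the case where Dealer 2 bids 5 and Dealer 3 bids 5.
Truthful bid 8: wins, pays 8, utility 8 - 8 = 0.
Bid 5 instead: wins, pays 5, utility 8 - 5 = 3.
Since 3 > 0, bidding 5 is strictly better here, so truthful bidding is not dominant.

No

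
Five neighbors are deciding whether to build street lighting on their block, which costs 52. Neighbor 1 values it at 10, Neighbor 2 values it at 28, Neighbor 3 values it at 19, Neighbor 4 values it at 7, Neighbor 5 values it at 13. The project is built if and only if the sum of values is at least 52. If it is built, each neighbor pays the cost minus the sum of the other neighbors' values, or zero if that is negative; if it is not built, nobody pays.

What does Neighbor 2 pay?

3

Total value 77 ≥ cost 52, so the project is built.
The other neighbors' values sum to 49.
Cost minus that sum is 52 - 49 = 3.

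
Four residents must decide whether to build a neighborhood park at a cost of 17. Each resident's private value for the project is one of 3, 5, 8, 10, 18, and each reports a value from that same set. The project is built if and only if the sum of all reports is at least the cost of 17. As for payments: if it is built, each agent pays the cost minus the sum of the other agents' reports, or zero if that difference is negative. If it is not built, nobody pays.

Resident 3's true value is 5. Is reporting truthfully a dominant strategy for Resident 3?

Yes

Check each profile of the others' reports and compare truth against every alternative report.
Others report (3, 3, 18): truth gives 5, best alternative gives 5.
Others report (3, 5, 10): truth gives 5, best alternative gives 5.
Others report (3, 5, 18): truth gives 5, best alternative gives 5.
Others report (3, 8, 8): truth gives 5, best alternative gives 5.
Others report (3, 8, 10): truth gives 5, best alternative gives 5.
Others report (3, 8, 18): truth gives 5, best alternative gives 5.
(Remaining 119 profiles checked similarly; truth is weakly best in each.)
In every case the truthful report is at least as good as any alternative, so it is a dominant strategy.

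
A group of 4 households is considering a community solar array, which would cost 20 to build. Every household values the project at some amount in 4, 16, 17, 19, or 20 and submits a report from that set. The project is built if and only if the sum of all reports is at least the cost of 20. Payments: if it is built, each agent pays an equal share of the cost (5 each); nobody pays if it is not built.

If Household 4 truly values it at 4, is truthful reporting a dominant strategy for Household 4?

Yes

Check each profile of the others' reports and compare truth against every alternative report.
Others report (4, 4, 4): truth gives 0, best alternative gives -1.
Others report (4, 4, 16): truth gives -1, best alternative gives -1.
Others report (4, 4, 17): truth gives -1, best alternative gives -1.
Others report (4, 4, 19): truth gives -1, best alternative gives -1.
Others report (4, 4, 20): truth gives -1, best alternative gives -1.
Others report (4, 16, 4): truth gives -1, best alternative gives -1.
(Remaining 119 profiles checked similarly; truth is weakly best in each.)
In every case the truthful report is at least as good as any alternative, so it is a dominant strategy.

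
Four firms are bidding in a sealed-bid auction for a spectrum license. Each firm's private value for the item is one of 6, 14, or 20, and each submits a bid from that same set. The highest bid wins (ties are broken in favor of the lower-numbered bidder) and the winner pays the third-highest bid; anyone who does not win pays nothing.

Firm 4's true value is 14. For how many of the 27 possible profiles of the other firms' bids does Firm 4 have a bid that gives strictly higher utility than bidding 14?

Others bid (6, 6, 14): truth gives 0; bid 20 gives 8 > 0. Violating.
Others bid (6, 14, 6): truth gives 0; bid 20 gives 8 > 0. Violating.
Others bid (14, 6, 6): truth gives 0; bid 20 gives 8 > 0. Violating.
Others bid (6, 6, 6): truth gives 8; no alternative beats it.
Others bid (6, 6, 20): truth gives 0; no alternative beats it.
(Checking all 27 profiles: 3 have a profitable deviation, 24 do not.)

3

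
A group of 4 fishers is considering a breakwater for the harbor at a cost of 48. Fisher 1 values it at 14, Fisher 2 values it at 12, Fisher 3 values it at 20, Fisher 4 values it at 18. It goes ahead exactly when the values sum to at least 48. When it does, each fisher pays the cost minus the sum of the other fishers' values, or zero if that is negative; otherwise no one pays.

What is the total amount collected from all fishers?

6

Total value 64 ≥ cost 48, so it is built.
Fisher 1: others sum to 50; max(0, 48 - 50) = 0.
Fisher 2: others sum to 52; max(0, 48 - 52) = 0.
Fisher 3: others sum to 44; max(0, 48 - 44) = 4.
Fisher 4: others sum to 46; max(0, 48 - 46) = 2.
Total collected = 0 + 0 + 4 + 2 = 6.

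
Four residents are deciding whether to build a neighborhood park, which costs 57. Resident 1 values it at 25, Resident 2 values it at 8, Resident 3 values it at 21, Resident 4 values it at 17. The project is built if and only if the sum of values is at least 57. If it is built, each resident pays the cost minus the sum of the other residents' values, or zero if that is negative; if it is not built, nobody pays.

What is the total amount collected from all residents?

21

Total value 71 ≥ cost 57, so it is built.
Resident 1: others sum to 46; max(0, 57 - 46) = 11.
Resident 2: others sum to 63; max(0, 57 - 63) = 0.
Resident 3: others sum to 50; max(0, 57 - 50) = 7.
Resident 4: others sum to 54; max(0, 57 - 54) = 3.
Total collected = 11 + 0 + 7 + 3 = 21.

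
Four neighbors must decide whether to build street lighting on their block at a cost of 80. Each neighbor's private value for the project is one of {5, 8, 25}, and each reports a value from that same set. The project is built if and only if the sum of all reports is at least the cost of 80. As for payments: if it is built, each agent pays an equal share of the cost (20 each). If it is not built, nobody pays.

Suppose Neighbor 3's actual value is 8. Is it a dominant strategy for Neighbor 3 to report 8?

Yes

Check each profile of the others' reports and compare truth against every alternative report.
Others report (25, 25, 25): truth gives -12, best alternative gives -12.
Others report (5, 5, 5): truth gives 0, best alternative gives 0.
Others report (5, 5, 8): truth gives 0, best alternative gives 0.
Others report (5, 5, 25): truth gives 0, best alternative gives 0.
Others report (5, 8, 5): truth gives 0, best alternative gives 0.
Others report (5, 8, 8): truth gives 0, best alternative gives 0.
(Remaining 21 profiles checked similarly; truth is weakly best in each.)
In every case the truthful report is at least as good as any alternative, so it is a dominant strategy.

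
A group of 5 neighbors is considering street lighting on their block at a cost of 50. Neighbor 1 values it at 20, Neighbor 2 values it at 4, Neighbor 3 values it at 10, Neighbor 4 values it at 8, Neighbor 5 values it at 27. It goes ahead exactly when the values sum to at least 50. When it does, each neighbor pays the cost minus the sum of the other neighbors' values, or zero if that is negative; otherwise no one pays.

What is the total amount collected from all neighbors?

Total value 69 ≥ cost 50, so it is built.
Neighbor 1: others sum to 49; max(0, 50 - 49) = 1.
Neighbor 2: others sum to 65; max(0, 50 - 65) = 0.
Neighbor 3: others sum to 59; max(0, 50 - 59) = 0.
Neighbor 4: others sum to 61; max(0, 50 - 61) = 0.
Neighbor 5: others sum to 42; max(0, 50 - 42) = 8.
Total collected = 1 + 0 + 0 + 0 + 8 = 9.

9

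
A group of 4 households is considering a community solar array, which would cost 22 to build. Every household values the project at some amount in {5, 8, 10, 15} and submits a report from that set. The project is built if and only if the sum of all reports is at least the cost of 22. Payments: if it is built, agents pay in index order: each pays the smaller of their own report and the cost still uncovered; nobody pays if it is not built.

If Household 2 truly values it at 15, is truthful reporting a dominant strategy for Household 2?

Consider the case where Household 1 reports 5, Household 3 reports 5 and Household 4 reports 5.
Truthful report 15: project built, pays 15, utility 15 - 15 = 0.
Report 8 instead: project built, pays 8, utility 15 - 8 = 7.
Since 7 > 0, reporting 8 is strictly better here, so truthful reporting is not dominant.

No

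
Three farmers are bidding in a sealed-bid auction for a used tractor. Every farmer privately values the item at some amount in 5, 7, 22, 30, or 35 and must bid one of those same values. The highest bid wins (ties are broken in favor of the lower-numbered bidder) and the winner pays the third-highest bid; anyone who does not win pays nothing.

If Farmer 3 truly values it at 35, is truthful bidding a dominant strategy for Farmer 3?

Yes

Check each profile of the others' bids and compare truth against every alternative bid.
Others bid (5, 30): truth gives 30, best alternative gives 0.
Others bid (30, 5): truth gives 30, best alternative gives 0.
Others bid (7, 30): truth gives 28, best alternative gives 0.
Others bid (30, 7): truth gives 28, best alternative gives 0.
Others bid (22, 30): truth gives 13, best alternative gives 0.
Others bid (30, 22): truth gives 13, best alternative gives 0.
(Remaining 19 profiles checked similarly; truth is weakly best in each.)
In every case the truthful bid is at least as good as any alternative, so it is a dominant strategy.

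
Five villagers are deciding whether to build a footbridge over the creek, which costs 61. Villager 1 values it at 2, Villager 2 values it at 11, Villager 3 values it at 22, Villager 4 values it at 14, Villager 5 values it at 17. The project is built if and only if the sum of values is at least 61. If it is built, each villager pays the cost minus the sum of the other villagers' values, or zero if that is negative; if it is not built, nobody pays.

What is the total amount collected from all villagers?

Total value 66 ≥ cost 61, so it is built.
Villager 1: others sum to 64; max(0, 61 - 64) = 0.
Villager 2: others sum to 55; max(0, 61 - 55) = 6.
Villager 3: others sum to 44; max(0, 61 - 44) = 17.
Villager 4: others sum to 52; max(0, 61 - 52) = 9.
Villager 5: others sum to 49; max(0, 61 - 49) = 12.
Total collected = 0 + 6 + 17 + 9 + 12 = 44.

44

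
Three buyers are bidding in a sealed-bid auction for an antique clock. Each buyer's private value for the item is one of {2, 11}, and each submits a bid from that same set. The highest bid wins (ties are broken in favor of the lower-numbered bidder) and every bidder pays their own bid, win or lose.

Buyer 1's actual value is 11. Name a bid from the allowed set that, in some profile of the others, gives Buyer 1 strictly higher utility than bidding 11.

Suppose Buyer 2 bids 2 and Buyer 3 bids 2.
Bid 11: wins, pays 11, utility 11 - 11 = 0.
Bid 2: wins, pays 2, utility 11 - 2 = 9.
So bidding 2 beats truth here (9 > 0).

2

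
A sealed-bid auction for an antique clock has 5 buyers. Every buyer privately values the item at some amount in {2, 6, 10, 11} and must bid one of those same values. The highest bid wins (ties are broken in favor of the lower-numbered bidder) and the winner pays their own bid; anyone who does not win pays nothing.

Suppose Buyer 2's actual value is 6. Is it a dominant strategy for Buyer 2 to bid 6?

Check each profile of the others' bids and compare truth against every alternative bid.
Others bid (2, 2, 2, 2): truth gives 0, best alternative gives 0.
Others bid (2, 2, 2, 6): truth gives 0, best alternative gives 0.
Others bid (2, 2, 2, 10): truth gives 0, best alternative gives 0.
Others bid (2, 2, 2, 11): truth gives 0, best alternative gives 0.
Others bid (2, 2, 6, 2): truth gives 0, best alternative gives 0.
Others bid (2, 2, 6, 6): truth gives 0, best alternative gives 0.
(Remaining 250 profiles checked similarly; truth is weakly best in each.)
In every case the truthful bid is at least as good as any alternative, so it is a dominant strategy.

Yes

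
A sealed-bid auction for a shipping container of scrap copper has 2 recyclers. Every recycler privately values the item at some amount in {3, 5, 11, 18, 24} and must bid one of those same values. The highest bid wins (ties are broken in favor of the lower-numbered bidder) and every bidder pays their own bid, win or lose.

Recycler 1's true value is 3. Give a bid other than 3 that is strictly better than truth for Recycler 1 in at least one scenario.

Suppose Recycler 2 bids 5.
Bid 3: loses but pays 3, utility -3.
Bid 5: wins, pays 5, utility 3 - 5 = -2.
So bidding 5 beats truth here (-2 > -3).

5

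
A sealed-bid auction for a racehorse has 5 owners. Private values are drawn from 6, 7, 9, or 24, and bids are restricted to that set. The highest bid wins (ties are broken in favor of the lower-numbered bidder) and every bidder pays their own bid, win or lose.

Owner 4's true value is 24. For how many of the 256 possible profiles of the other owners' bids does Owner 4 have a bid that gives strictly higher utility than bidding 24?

Others bid (6, 6, 6, 6): truth gives 0; bid 7 gives 17 > 0. Violating.
Others bid (6, 6, 6, 7): truth gives 0; bid 7 gives 17 > 0. Violating.
Others bid (6, 6, 6, 9): truth gives 0; bid 9 gives 15 > 0. Violating.
Others bid (6, 6, 7, 6): truth gives 0; bid 9 gives 15 > 0. Violating.
Others bid (6, 6, 6, 24): truth gives 0; no alternative beats it.
Others bid (6, 6, 7, 24): truth gives 0; no alternative beats it.
(Checking all 256 profiles: 172 have a profitable deviation, 84 do not.)

172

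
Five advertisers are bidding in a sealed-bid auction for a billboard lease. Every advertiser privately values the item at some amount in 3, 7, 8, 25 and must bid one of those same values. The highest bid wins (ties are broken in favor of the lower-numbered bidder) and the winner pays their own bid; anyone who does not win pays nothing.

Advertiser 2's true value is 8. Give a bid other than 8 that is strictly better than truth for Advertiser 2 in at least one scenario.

7

Suppose Advertiser 1 bids 3, Advertiser 3 bids 3, Advertiser 4 bids 3 and Advertiser 5 bids 3.
Bid 8: wins, pays 8, utility 8 - 8 = 0.
Bid 7: wins, pays 7, utility 8 - 7 = 1.
So bidding 7 beats truth here (1 > 0).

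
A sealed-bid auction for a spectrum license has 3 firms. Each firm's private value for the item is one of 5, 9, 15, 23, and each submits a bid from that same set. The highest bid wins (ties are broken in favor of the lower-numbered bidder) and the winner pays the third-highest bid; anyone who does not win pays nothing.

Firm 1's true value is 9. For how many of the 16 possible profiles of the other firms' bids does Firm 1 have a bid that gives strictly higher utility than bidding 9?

4

Others bid (5, 15): truth gives 0; bid 15 gives 4 > 0. Violating.
Others bid (5, 23): truth gives 0; bid 23 gives 4 > 0. Violating.
Others bid (15, 5): truth gives 0; bid 15 gives 4 > 0. Violating.
Others bid (23, 5): truth gives 0; bid 23 gives 4 > 0. Violating.
Others bid (5, 5): truth gives 4; no alternative beats it.
Others bid (5, 9): truth gives 4; no alternative beats it.
(Checking all 16 profiles: 4 have a profitable deviation, 12 do not.)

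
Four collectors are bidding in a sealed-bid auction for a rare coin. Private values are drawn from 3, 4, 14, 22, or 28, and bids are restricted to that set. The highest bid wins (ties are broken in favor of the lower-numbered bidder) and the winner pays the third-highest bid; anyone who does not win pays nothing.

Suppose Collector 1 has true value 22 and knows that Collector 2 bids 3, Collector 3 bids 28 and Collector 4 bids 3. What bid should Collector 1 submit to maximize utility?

28

Bid 3: loses, pays 0, utility 0.
Bid 4: loses, pays 0, utility 0.
Bid 14: loses, pays 0, utility 0.
Bid 22: loses, pays 0, utility 0.
Bid 28: wins, pays 3, utility 22 - 3 = 19.
The best choice is 28 with utility 19.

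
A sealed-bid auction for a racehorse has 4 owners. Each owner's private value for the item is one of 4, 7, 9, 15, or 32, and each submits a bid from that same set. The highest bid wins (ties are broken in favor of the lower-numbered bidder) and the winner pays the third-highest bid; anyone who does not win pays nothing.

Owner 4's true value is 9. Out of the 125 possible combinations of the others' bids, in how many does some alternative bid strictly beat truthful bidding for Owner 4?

24

Others bid (4, 4, 9): truth gives 0; bid 15 gives 5 > 0. Violating.
Others bid (4, 4, 15): truth gives 0; bid 32 gives 5 > 0. Violating.
Others bid (4, 7, 9): truth gives 0; bid 15 gives 2 > 0. Violating.
Others bid (4, 7, 15): truth gives 0; bid 32 gives 2 > 0. Violating.
Others bid (4, 4, 4): truth gives 5; no alternative beats it.
Others bid (4, 4, 7): truth gives 5; no alternative beats it.
(Checking all 125 profiles: 24 have a profitable deviation, 101 do not.)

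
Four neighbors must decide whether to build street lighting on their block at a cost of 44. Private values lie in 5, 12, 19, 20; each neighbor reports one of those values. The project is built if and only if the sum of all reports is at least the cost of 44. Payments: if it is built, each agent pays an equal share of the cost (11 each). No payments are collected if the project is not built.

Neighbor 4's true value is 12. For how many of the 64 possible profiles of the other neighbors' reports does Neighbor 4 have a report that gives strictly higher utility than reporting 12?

9

Others report (5, 5, 19): truth gives 0; report 19 gives 1 > 0. Violating.
Others report (5, 5, 20): truth gives 0; report 19 gives 1 > 0. Violating.
Others report (5, 12, 12): truth gives 0; report 19 gives 1 > 0. Violating.
Others report (5, 19, 5): truth gives 0; report 19 gives 1 > 0. Violating.
Others report (5, 5, 5): truth gives 0; no alternative beats it.
Others report (5, 5, 12): truth gives 0; no alternative beats it.
(Checking all 64 profiles: 9 have a profitable deviation, 55 do not.)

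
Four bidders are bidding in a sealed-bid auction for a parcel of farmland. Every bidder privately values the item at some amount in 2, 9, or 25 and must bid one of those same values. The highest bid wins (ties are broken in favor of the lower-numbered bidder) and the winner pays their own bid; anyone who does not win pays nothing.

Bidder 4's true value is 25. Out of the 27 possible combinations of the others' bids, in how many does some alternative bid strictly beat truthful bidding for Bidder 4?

1

Others bid (2, 2, 2): truth gives 0; bid 9 gives 16 > 0. Violating.
Others bid (2, 2, 9): truth gives 0; no alternative beats it.
Others bid (2, 2, 25): truth gives 0; no alternative beats it.
(Checking all 27 profiles: 1 has a profitable deviation, 26 do not.)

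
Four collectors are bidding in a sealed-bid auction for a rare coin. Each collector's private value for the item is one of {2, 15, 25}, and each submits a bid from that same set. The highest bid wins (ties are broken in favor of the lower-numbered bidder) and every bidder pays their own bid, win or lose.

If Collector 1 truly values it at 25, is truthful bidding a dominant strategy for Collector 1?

No

Consider the case where Collector 2 bids 2, Collector 3 bids 2 and Collector 4 bids 2.
Truthful bid 25: wins, pays 25, utility 25 - 25 = 0.
Bid 2 instead: wins, pays 2, utility 25 - 2 = 23.
Since 23 > 0, bidding 2 is strictly better here, so truthful bidding is not dominant.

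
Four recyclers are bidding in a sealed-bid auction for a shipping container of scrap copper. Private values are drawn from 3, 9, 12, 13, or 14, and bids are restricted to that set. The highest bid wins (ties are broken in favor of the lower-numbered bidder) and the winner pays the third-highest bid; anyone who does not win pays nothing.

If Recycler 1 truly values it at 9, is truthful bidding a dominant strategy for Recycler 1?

No

Consider the case where Recycler 2 bids 3, Recycler 3 bids 3 and Recycler 4 bids 12.
Truthful bid 9: loses, pays 0, utility 0.
Bid 12 instead: wins, pays 3, utility 9 - 3 = 6.
Since 6 > 0, bidding 12 is strictly better here, so truthful bidding is not dominant.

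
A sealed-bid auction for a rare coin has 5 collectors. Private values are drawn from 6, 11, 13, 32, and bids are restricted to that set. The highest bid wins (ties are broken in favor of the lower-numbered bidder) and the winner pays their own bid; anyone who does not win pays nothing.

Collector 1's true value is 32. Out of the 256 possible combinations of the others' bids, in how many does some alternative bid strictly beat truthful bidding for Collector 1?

Others bid (6, 6, 6, 6): truth gives 0; bid 6 gives 26 > 0. Violating.
Others bid (6, 6, 6, 11): truth gives 0; bid 11 gives 21 > 0. Violating.
Others bid (6, 6, 6, 13): truth gives 0; bid 13 gives 19 > 0. Violating.
Others bid (6, 6, 11, 6): truth gives 0; bid 11 gives 21 > 0. Violating.
Others bid (6, 6, 6, 32): truth gives 0; no alternative beats it.
Others bid (6, 6, 11, 32): truth gives 0; no alternative beats it.
(Checking all 256 profiles: 81 have a profitable deviation, 175 do not.)

81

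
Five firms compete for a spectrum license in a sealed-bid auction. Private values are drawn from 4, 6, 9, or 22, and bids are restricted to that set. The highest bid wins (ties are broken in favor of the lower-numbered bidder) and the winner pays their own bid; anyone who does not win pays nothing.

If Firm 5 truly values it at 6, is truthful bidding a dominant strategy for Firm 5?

Check each profile of the others' bids and compare truth against every alternative bid.
Others bid (4, 4, 4, 4): truth gives 0, best alternative gives 0.
Others bid (4, 4, 4, 6): truth gives 0, best alternative gives 0.
Others bid (4, 4, 4, 9): truth gives 0, best alternative gives 0.
Others bid (4, 4, 4, 22): truth gives 0, best alternative gives 0.
Others bid (4, 4, 6, 4): truth gives 0, best alternative gives 0.
Others bid (4, 4, 6, 6): truth gives 0, best alternative gives 0.
(Remaining 250 profiles checked similarly; truth is weakly best in each.)
In every case the truthful bid is at least as good as any alternative, so it is a dominant strategy.

Yes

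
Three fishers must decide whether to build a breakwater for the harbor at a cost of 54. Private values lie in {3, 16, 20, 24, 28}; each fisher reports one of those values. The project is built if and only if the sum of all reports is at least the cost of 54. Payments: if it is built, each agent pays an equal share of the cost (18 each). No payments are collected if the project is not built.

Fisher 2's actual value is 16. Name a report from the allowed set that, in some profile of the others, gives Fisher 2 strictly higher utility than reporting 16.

Suppose Fisher 1 reports 16 and Fisher 3 reports 24.
Report 16: project built, pays 18, utility 16 - 18 = -2.
Report 3: project not built, utility 0.
So reporting 3 beats truth here (0 > -2).

3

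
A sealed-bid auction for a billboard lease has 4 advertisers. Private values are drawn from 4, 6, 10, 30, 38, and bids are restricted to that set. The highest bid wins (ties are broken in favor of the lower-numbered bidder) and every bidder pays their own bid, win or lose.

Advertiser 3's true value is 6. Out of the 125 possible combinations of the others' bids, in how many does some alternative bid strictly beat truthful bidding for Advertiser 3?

123

Others bid (4, 4, 10): truth gives -6; bid 4 gives -4 > -6. Violating.
Others bid (4, 4, 30): truth gives -6; bid 4 gives -4 > -6. Violating.
Others bid (4, 4, 38): truth gives -6; bid 4 gives -4 > -6. Violating.
Others bid (4, 6, 4): truth gives -6; bid 4 gives -4 > -6. Violating.
Others bid (4, 4, 4): truth gives 0; no alternative beats it.
Others bid (4, 4, 6): truth gives 0; no alternative beats it.
(Checking all 125 profiles: 123 have a profitable deviation, 2 do not.)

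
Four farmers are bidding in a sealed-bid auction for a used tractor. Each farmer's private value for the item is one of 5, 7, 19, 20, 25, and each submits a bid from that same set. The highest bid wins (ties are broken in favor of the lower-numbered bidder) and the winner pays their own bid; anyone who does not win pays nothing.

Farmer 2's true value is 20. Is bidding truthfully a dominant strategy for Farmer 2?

Consider the case where Farmer 1 bids 5, Farmer 3 bids 5 and Farmer 4 bids 5.
Truthful bid 20: wins, pays 20, utility 20 - 20 = 0.
Bid 7 instead: wins, pays 7, utility 20 - 7 = 13.
Since 13 > 0, bidding 7 is strictly better here, so truthful bidding is not dominant.

No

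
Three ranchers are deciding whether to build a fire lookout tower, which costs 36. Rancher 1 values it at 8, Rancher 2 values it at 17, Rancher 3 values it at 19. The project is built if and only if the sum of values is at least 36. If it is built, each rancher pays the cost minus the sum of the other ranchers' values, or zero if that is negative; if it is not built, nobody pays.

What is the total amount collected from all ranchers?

Total value 44 ≥ cost 36, so it is built.
Rancher 1: others sum to 36; max(0, 36 - 36) = 0.
Rancher 2: others sum to 27; max(0, 36 - 27) = 9.
Rancher 3: others sum to 25; max(0, 36 - 25) = 11.
Total collected = 0 + 9 + 11 = 20.

20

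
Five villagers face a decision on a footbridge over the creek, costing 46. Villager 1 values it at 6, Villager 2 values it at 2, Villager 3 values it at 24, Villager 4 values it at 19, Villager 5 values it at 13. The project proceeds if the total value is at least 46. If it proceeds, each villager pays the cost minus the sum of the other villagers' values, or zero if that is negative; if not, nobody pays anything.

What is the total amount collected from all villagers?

7

Total value 64 ≥ cost 46, so it is built.
Villager 1: others sum to 58; max(0, 46 - 58) = 0.
Villager 2: others sum to 62; max(0, 46 - 62) = 0.
Villager 3: others sum to 40; max(0, 46 - 40) = 6.
Villager 4: others sum to 45; max(0, 46 - 45) = 1.
Villager 5: others sum to 51; max(0, 46 - 51) = 0.
Total collected = 0 + 0 + 6 + 1 + 0 = 7.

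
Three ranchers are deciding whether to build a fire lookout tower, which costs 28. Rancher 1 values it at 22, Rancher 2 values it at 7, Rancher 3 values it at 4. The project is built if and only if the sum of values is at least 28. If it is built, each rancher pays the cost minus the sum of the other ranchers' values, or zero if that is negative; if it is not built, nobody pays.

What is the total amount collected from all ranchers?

Total value 33 ≥ cost 28, so it is built.
Rancher 1: others sum to 11; max(0, 28 - 11) = 17.
Rancher 2: others sum to 26; max(0, 28 - 26) = 2.
Rancher 3: others sum to 29; max(0, 28 - 29) = 0.
Total collected = 17 + 2 + 0 = 19.

19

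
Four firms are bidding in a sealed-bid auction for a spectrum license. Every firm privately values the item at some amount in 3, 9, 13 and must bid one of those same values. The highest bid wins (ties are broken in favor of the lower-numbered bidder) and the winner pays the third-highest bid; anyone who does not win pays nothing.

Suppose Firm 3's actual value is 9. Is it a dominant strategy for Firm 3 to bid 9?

Consider the case where Firm 1 bids 3, Firm 2 bids 3 and Firm 4 bids 13.
Truthful bid 9: loses, pays 0, utility 0.
Bid 13 instead: wins, pays 3, utility 9 - 3 = 6.
Since 6 > 0, bidding 13 is strictly better here, so truthful bidding is not dominant.

No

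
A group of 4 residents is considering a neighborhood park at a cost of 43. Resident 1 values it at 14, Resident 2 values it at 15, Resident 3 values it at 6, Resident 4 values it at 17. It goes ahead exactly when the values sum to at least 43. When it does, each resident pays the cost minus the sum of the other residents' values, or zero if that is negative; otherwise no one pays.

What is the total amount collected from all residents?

Total value 52 ≥ cost 43, so it is built.
Resident 1: others sum to 38; max(0, 43 - 38) = 5.
Resident 2: others sum to 37; max(0, 43 - 37) = 6.
Resident 3: others sum to 46; max(0, 43 - 46) = 0.
Resident 4: others sum to 35; max(0, 43 - 35) = 8.
Total collected = 5 + 6 + 0 + 8 = 19.

19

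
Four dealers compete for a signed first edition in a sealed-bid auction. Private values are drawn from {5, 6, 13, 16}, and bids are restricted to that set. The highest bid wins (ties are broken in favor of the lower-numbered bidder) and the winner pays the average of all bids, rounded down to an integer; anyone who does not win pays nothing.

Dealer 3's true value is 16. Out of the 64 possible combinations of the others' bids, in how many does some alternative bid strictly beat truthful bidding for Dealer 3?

11

Others bid (5, 5, 5): truth gives 9; bid 6 gives 11 > 9. Violating.
Others bid (5, 5, 6): truth gives 8; bid 6 gives 11 > 8. Violating.
Others bid (5, 6, 5): truth gives 8; bid 13 gives 9 > 8. Violating.
Others bid (5, 6, 6): truth gives 8; bid 13 gives 9 > 8. Violating.
Others bid (5, 5, 13): truth gives 7; no alternative beats it.
Others bid (5, 5, 16): truth gives 6; no alternative beats it.
(Checking all 64 profiles: 11 have a profitable deviation, 53 do not.)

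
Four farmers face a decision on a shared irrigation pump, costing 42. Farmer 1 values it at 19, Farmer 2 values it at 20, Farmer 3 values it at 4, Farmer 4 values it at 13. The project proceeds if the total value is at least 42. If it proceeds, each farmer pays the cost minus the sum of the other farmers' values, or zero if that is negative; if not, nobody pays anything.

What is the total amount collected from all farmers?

11

Total value 56 ≥ cost 42, so it is built.
Farmer 1: others sum to 37; max(0, 42 - 37) = 5.
Farmer 2: others sum to 36; max(0, 42 - 36) = 6.
Farmer 3: others sum to 52; max(0, 42 - 52) = 0.
Farmer 4: others sum to 43; max(0, 42 - 43) = 0.
Total collected = 5 + 6 + 0 + 0 = 11.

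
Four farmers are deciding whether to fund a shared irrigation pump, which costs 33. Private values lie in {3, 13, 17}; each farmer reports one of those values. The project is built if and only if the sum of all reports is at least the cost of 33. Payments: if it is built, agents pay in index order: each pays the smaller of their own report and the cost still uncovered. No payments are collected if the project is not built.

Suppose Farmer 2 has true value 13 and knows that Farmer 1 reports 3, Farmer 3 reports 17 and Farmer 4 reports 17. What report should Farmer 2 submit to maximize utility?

Report 3: project built, pays 3, utility 13 - 3 = 10.
Report 13: project built, pays 13, utility 13 - 13 = 0.
Report 17: project built, pays 17, utility 13 - 17 = -4.
The best choice is 3 with utility 10.

3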